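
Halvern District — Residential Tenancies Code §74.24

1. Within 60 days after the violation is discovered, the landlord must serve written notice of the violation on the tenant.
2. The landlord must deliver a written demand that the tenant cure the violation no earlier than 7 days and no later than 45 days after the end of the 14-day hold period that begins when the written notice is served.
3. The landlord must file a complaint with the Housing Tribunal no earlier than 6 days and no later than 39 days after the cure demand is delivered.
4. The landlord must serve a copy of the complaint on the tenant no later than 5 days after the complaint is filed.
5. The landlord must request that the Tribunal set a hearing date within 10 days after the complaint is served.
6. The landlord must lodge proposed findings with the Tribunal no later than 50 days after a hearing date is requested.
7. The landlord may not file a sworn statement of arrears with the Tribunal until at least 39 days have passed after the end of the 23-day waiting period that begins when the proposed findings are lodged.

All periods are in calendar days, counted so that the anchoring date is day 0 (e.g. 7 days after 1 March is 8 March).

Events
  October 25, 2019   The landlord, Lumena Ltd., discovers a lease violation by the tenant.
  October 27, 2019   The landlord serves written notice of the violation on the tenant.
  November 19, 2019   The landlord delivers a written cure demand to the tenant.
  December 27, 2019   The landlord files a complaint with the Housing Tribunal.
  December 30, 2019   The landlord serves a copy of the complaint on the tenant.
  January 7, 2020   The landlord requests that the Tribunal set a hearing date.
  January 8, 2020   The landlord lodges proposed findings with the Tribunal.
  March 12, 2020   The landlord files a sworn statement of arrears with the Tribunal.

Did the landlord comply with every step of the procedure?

(1) due by October 25, 2019 + 60 days = December 24, 2019; completed October 27, 2019, before the deadline.
(2) the permitted window runs from November 10, 2019 + 7 = November 17, 2019 to November 10, 2019 + 45 = December 25, 2019; done November 19, 2019, which is between those dates.
(3) the permitted window runs from November 19, 2019 + 6 = November 25, 2019 to November 19, 2019 + 39 = December 28, 2019; done December 27, 2019, which is between those dates.
(4) due by December 27, 2019 + 5 days = January 1, 2020; done December 30, 2019 — timely.
(5) due by December 30, 2019 + 10 days = January 9, 2020; January 7, 2020 is within that limit.
(6) due by January 7, 2020 + 50 days = February 26, 2020; completed January 8, 2020, before the deadline.
(7) permitted from January 31, 2020 + 39 days = March 10, 2020 onward; done March 12, 2020, after the minimum wait.

Yes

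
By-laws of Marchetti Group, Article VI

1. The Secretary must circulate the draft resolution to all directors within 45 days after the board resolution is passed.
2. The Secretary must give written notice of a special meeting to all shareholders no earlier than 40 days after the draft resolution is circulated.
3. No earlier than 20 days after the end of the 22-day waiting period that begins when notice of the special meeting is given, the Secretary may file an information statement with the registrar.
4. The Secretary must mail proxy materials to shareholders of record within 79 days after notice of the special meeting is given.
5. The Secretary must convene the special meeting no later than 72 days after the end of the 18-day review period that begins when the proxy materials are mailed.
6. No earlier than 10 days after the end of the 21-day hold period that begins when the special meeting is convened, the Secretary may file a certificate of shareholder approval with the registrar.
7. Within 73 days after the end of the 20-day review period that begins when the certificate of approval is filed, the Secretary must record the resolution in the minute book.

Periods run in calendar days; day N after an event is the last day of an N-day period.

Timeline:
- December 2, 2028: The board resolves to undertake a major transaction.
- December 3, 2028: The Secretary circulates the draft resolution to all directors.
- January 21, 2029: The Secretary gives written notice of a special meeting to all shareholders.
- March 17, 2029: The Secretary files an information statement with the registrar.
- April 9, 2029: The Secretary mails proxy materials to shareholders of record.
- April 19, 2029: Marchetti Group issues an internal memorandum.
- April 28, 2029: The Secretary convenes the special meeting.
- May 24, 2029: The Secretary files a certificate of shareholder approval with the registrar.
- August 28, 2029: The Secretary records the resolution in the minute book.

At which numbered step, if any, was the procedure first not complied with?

Step 6

Step 1 — counting 45 days from December 2, 2028 (when the board resolution is passed) gives a deadline of January 16, 2029; done December 3, 2028 — timely.
Step 2 — must wait 40 days from December 3, 2028 (when the draft resolution is circulated), so not before January 12, 2029; done January 21, 2029 — permitted.
Step 3 — must wait 20 days from February 12, 2029 (end of the 22-day waiting period, which began when notice of the special meeting is given on January 21, 2029), so not before March 4, 2029; March 17, 2029 is on or after that date.
Step 4 — counting 79 days from January 21, 2029 (when notice of the special meeting is given) gives a deadline of April 10, 2029; April 9, 2029 is within that limit.
Step 5 — counting 72 days from April 27, 2029 (end of the 18-day review period, which began when the proxy materials are mailed on April 9, 2029) gives a deadline of July 8, 2029; April 28, 2029 is within that limit.
Step 6 — must wait 10 days from May 19, 2029 (end of the 21-day hold period, which began when the special meeting is convened on April 28, 2029), so not before May 29, 2029; acted on May 24, 2029, 5 days prematurely.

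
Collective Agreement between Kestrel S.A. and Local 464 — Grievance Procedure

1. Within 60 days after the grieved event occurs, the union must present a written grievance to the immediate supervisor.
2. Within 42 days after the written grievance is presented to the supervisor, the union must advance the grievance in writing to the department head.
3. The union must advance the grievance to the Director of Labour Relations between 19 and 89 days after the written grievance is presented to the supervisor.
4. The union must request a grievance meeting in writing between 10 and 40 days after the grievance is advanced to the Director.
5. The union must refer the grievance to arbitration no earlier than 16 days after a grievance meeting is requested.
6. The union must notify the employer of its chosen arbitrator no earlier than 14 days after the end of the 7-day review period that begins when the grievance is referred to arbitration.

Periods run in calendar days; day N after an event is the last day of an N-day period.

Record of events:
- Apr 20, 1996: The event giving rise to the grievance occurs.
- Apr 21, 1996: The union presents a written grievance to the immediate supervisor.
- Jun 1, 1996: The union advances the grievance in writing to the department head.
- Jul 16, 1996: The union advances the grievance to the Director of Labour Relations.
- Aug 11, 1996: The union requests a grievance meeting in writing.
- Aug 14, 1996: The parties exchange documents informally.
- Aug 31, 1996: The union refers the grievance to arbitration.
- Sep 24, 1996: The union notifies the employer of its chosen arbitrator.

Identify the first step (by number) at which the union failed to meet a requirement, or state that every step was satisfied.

(1) due by Apr 20, 1996 + 60 days = Jun 19, 1996; done Apr 21, 1996 — timely.
(2) due by Apr 21, 1996 + 42 days = Jun 2, 1996; Jun 1, 1996 is within that limit.
(3) the permitted window runs from Apr 21, 1996 + 19 = May 10, 1996 to Apr 21, 1996 + 89 = Jul 19, 1996; done Jul 16, 1996, which is between those dates.
(4) the permitted window runs from Jul 16, 1996 + 10 = Jul 26, 1996 to Jul 16, 1996 + 40 = Aug 25, 1996; done Aug 11, 1996, which is between those dates.
(5) permitted from Aug 11, 1996 + 16 days = Aug 27, 1996 onward; Aug 31, 1996 is on or after that date.
(6) permitted from Sep 7, 1996 + 14 days = Sep 21, 1996 onward; done Sep 24, 1996 — permitted.

None — every step was satisfied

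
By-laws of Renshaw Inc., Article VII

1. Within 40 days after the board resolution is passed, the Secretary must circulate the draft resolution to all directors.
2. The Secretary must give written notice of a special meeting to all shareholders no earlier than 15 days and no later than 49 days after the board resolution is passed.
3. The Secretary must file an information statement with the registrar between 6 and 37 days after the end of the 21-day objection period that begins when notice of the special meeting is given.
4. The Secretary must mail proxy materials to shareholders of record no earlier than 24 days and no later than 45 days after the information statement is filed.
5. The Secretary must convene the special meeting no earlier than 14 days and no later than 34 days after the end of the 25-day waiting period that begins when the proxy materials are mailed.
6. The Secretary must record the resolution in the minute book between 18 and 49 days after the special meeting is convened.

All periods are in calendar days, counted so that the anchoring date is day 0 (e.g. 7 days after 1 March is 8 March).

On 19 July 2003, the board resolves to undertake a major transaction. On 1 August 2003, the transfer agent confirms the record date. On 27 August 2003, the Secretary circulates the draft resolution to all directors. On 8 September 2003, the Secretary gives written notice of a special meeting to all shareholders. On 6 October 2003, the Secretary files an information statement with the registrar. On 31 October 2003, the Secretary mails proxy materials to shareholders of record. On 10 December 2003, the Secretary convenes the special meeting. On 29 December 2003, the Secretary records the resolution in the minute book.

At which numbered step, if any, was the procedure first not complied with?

Step 2

Step 1 — counting 40 days from 19 July 2003 (when the board resolution is passed) gives a deadline of 28 August 2003; 27 August 2003 is within that limit.
Step 2 — 15 and 49 days from 19 July 2003 (when the board resolution is passed) are 3 August 2003 and 6 September 2003 respectively; 8 September 2003 is 2 days past the end of the window.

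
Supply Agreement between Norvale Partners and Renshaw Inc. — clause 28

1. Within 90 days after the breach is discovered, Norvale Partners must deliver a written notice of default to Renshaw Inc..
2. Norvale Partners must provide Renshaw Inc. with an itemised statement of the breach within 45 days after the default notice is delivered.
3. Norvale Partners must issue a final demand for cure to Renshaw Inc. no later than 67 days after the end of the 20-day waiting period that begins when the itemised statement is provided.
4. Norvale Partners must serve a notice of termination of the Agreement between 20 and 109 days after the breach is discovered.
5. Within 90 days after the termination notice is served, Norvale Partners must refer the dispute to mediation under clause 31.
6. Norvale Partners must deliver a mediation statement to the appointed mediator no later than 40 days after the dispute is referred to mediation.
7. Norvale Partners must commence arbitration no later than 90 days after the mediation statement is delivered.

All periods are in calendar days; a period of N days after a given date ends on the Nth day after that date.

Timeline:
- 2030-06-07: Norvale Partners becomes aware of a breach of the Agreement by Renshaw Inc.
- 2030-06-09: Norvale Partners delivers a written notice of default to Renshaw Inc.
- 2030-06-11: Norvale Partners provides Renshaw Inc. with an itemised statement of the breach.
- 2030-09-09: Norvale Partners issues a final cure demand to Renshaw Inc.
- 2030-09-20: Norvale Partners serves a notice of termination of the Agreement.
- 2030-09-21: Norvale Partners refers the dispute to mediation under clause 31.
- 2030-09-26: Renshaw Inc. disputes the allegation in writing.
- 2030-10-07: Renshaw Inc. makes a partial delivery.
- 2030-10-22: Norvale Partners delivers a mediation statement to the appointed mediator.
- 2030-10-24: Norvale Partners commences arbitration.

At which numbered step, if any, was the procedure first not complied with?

Step 1 — counting 90 days from 2030-06-07 (when the breach is discovered) gives a deadline of 2030-09-05; 2030-06-09 is within that limit.
Step 2 — counting 45 days from 2030-06-09 (when the default notice is delivered) gives a deadline of 2030-07-24; done 2030-06-11 — timely.
Step 3 — counting 67 days from 2030-07-01 (end of the 20-day waiting period, which began when the itemised statement is provided on 2030-06-11) gives a deadline of 2030-09-06; done 2030-09-09 — 3 days late.
That is the first point of non-compliance.

Step 3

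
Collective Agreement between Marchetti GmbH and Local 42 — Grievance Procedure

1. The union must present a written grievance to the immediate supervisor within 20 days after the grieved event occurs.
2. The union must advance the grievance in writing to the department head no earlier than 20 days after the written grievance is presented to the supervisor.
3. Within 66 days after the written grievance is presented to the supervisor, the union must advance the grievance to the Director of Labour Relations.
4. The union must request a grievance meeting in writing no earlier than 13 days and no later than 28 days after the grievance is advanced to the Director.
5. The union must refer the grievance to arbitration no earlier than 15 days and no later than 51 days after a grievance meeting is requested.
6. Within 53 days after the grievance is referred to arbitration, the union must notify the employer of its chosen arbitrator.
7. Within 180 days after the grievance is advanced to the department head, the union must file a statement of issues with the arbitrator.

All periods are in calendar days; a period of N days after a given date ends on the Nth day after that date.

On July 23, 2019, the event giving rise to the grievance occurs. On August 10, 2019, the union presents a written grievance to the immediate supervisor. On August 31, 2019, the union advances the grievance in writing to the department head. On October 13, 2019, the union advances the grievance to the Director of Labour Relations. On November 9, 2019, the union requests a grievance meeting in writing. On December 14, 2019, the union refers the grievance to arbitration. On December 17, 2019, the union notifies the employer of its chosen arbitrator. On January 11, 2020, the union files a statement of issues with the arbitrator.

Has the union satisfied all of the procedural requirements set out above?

Yes

(1) due by July 23, 2019 + 20 days = August 12, 2019; August 10, 2019 is within that limit.
(2) permitted from August 10, 2019 + 20 days = August 30, 2019 onward; August 31, 2019 is on or after that date.
(3) due by August 10, 2019 + 66 days = October 15, 2019; completed October 13, 2019, before the deadline.
(4) the permitted window runs from October 13, 2019 + 13 = October 26, 2019 to October 13, 2019 + 28 = November 10, 2019; done November 9, 2019, which is between those dates.
(5) the permitted window runs from November 9, 2019 + 15 = November 24, 2019 to November 9, 2019 + 51 = December 30, 2019; done December 14, 2019 — within the window.
(6) due by December 14, 2019 + 53 days = February 5, 2020; December 17, 2019 is within that limit.
(7) due by August 31, 2019 + 180 days = February 27, 2020; January 11, 2020 is within that limit.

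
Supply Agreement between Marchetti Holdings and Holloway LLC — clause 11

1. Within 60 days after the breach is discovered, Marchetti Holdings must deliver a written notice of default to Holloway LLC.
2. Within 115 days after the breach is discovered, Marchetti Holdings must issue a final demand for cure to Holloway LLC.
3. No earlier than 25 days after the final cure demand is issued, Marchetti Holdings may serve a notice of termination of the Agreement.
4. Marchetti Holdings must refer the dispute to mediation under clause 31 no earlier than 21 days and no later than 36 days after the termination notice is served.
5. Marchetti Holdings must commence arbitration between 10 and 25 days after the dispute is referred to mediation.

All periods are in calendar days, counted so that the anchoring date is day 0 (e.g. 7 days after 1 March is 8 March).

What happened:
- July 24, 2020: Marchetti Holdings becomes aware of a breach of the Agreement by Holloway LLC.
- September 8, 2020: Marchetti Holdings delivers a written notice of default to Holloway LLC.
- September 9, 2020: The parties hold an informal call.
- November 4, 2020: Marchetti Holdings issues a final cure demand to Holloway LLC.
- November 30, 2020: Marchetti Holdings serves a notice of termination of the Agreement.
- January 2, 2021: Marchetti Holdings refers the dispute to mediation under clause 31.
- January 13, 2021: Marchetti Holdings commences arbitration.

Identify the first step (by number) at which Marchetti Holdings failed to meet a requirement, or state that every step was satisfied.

None — every step was satisfied

(1) due by July 24, 2020 + 60 days = September 22, 2020; September 8, 2020 is within that limit.
(2) due by July 24, 2020 + 115 days = November 16, 2020; completed November 4, 2020, before the deadline.
(3) permitted from November 4, 2020 + 25 days = November 29, 2020 onward; done November 30, 2020, after the minimum wait.
(4) the permitted window runs from November 30, 2020 + 21 = December 21, 2020 to November 30, 2020 + 36 = January 5, 2021; done January 2, 2021 — within the window.
(5) the permitted window runs from January 2, 2021 + 10 = January 12, 2021 to January 2, 2021 + 25 = January 27, 2021; January 13, 2021 falls inside that range.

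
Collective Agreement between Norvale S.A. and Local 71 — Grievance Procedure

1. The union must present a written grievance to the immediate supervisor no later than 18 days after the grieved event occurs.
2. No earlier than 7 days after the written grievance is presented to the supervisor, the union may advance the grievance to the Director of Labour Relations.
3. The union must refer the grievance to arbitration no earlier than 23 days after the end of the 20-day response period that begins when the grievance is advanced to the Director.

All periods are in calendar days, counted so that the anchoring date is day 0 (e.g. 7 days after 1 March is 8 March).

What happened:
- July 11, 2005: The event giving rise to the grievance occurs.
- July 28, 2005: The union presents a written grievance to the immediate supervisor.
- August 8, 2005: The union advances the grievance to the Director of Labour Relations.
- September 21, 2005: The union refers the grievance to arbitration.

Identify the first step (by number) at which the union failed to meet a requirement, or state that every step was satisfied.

Step 1: 18 days after July 11, 2005 (when the grieved event occurs) is July 29, 2005; July 28, 2005 is within that limit.
Step 2: the earliest permitted date is 7 days after July 28, 2005 (when the written grievance is presented to the supervisor), i.e. August 4, 2005; done August 8, 2005, after the minimum wait.
Step 3: the earliest permitted date is 23 days after August 28, 2005 (end of the 20-day response period, which began when the grievance is advanced to the Director on August 8, 2005), i.e. September 20, 2005; done September 21, 2005, after the minimum wait.

None — every step was satisfied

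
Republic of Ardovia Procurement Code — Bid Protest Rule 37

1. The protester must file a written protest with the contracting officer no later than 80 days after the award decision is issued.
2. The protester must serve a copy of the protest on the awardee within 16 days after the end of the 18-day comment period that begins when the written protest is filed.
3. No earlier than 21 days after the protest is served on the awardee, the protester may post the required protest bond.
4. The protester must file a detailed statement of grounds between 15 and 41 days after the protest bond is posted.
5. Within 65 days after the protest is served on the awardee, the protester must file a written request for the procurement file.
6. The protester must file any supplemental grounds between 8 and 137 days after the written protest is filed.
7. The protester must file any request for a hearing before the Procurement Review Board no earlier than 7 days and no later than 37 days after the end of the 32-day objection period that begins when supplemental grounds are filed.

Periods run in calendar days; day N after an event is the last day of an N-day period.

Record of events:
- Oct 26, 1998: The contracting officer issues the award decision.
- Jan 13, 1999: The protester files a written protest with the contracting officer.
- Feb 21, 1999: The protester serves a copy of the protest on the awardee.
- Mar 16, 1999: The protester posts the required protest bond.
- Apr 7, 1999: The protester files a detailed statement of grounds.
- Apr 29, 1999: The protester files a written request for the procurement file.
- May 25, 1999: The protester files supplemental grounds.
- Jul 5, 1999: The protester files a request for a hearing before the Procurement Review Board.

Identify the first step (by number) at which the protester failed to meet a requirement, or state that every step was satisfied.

Step 1 — counting 80 days from Oct 26, 1998 (when the award decision is issued) gives a deadline of Jan 14, 1999; done Jan 13, 1999 — timely.
Step 2 — counting 16 days from Jan 31, 1999 (end of the 18-day comment period, which began when the written protest is filed on Jan 13, 1999) gives a deadline of Feb 16, 1999; Feb 21, 1999 misses that deadline by 5 days.

Step 2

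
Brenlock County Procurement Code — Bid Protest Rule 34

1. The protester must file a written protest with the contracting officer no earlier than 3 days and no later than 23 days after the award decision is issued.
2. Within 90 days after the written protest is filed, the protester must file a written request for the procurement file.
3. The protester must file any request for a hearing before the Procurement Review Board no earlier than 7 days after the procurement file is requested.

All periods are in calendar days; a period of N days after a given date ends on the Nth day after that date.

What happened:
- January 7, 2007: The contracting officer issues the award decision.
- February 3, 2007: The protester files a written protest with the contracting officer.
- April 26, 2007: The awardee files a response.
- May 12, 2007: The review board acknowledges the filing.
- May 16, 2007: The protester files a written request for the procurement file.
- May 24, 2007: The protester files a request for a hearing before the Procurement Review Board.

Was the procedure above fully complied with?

(1) the permitted window runs from January 7, 2007 + 3 = January 10, 2007 to January 7, 2007 + 23 = January 30, 2007; done February 3, 2007 — 4 days after the window closed.

No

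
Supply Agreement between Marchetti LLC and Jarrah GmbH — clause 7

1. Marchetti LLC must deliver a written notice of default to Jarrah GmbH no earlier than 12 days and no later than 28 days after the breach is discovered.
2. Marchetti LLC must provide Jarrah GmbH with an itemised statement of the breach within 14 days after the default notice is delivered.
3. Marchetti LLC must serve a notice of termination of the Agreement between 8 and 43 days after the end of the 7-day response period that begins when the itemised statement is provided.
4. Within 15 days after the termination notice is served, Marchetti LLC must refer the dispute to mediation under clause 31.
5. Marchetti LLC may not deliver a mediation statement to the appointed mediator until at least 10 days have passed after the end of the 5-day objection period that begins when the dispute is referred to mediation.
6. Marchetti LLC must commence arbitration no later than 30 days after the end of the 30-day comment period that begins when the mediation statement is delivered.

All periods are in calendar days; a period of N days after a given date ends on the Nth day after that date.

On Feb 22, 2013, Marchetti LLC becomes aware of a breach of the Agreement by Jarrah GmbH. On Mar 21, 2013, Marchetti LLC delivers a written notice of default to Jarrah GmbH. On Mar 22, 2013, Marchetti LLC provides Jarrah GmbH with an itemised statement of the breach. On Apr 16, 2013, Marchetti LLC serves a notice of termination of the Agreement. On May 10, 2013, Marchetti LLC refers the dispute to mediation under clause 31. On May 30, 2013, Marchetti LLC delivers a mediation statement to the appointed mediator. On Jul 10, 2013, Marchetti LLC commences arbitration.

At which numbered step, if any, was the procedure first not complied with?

(1) the permitted window runs from Feb 22, 2013 + 12 = Mar 6, 2013 to Feb 22, 2013 + 28 = Mar 22, 2013; done Mar 21, 2013, which is between those dates.
(2) due by Mar 21, 2013 + 14 days = Apr 4, 2013; Mar 22, 2013 is within that limit.
(3) the permitted window runs from Mar 29, 2013 + 8 = Apr 6, 2013 to Mar 29, 2013 + 43 = May 11, 2013; done Apr 16, 2013, which is between those dates.
(4) due by Apr 16, 2013 + 15 days = May 1, 2013; not done until May 10, 2013, 9 days after the deadline.

Step 4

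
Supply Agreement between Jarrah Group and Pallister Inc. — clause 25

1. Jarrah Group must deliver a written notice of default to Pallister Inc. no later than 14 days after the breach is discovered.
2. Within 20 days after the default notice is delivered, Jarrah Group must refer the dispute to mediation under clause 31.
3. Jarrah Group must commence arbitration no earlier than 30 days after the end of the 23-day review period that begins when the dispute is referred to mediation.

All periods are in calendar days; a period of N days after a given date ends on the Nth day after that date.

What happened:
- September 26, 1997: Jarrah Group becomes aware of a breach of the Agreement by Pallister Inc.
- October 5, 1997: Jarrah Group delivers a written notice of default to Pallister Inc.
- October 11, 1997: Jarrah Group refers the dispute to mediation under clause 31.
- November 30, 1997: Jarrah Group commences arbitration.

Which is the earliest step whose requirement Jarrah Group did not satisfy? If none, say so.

Step 3

Step 1 — counting 14 days from September 26, 1997 (when the breach is discovered) gives a deadline of October 10, 1997; completed October 5, 1997, before the deadline.
Step 2 — counting 20 days from October 5, 1997 (when the default notice is delivered) gives a deadline of October 25, 1997; October 11, 1997 is within that limit.
Step 3 — must wait 30 days from November 3, 1997 (end of the 23-day review period, which began when the dispute is referred to mediation on October 11, 1997), so not before December 3, 1997; acted on November 30, 1997, 3 days prematurely.
The procedure was therefore not followed at step 3.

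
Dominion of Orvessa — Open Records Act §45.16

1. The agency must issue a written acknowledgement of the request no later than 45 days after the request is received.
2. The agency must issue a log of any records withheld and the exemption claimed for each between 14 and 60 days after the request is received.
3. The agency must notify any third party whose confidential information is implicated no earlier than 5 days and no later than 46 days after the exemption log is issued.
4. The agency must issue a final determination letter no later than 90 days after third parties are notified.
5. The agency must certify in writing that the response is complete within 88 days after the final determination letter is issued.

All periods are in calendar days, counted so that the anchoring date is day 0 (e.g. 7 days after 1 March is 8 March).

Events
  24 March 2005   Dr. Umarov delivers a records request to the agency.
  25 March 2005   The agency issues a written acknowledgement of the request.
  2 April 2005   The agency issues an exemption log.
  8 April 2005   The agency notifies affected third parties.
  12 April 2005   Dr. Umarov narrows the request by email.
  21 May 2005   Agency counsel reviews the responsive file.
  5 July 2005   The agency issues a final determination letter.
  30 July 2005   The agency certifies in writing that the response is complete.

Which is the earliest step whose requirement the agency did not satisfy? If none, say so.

Step 1 — counting 45 days from 24 March 2005 (when the request is received) gives a deadline of 8 May 2005; 25 March 2005 is within that limit.
Step 2 — 14 and 60 days from 24 March 2005 (when the request is received) are 7 April 2005 and 23 May 2005 respectively; 2 April 2005 is 5 days too early.

Step 2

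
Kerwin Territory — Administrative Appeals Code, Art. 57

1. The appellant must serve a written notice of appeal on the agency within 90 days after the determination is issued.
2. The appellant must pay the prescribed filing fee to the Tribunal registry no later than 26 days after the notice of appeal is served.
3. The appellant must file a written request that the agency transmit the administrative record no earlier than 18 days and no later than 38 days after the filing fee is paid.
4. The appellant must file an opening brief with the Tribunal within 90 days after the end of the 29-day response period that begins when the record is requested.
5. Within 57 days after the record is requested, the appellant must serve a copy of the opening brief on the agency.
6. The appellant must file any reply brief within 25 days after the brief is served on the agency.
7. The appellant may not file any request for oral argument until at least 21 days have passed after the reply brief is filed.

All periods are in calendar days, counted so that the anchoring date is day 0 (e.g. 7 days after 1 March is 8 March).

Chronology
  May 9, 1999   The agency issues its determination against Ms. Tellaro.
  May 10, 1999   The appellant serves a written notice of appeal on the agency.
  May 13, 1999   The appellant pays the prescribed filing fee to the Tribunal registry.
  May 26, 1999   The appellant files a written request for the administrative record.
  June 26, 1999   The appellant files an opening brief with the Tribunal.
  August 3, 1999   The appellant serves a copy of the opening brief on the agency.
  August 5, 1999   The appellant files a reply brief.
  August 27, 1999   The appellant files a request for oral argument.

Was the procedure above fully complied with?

No

Step 1 — counting 90 days from May 9, 1999 (when the determination is issued) gives a deadline of August 7, 1999; done May 10, 1999 — timely.
Step 2 — counting 26 days from May 10, 1999 (when the notice of appeal is served) gives a deadline of June 5, 1999; May 13, 1999 is within that limit.
Step 3 — 18 and 38 days from May 13, 1999 (when the filing fee is paid) are May 31, 1999 and June 20, 1999 respectively; May 26, 1999 is 5 days too early.
The analysis stops there.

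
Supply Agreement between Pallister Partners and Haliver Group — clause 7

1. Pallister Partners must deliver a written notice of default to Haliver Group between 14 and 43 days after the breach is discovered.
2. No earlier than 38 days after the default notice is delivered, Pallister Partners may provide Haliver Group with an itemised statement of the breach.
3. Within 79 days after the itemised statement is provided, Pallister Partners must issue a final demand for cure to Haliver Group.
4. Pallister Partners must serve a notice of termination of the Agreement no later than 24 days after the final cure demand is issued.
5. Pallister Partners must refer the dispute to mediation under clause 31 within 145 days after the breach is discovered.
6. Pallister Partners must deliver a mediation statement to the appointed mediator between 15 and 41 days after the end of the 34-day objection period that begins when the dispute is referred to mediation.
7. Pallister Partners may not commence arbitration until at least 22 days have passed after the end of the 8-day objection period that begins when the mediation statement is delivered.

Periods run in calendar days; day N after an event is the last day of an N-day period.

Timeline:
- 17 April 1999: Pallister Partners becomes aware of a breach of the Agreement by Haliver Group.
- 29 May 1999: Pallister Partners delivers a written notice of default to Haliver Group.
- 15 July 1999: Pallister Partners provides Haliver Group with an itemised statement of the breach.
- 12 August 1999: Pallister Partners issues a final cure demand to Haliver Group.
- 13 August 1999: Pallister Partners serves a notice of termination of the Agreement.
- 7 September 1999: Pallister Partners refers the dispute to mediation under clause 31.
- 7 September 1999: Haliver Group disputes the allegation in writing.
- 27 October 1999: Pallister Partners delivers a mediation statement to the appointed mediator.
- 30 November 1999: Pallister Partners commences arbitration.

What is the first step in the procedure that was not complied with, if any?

Step 1: the window is 14–43 days after 17 April 1999 (when the breach is discovered), so 1 May 1999 through 30 May 1999; done 29 May 1999 — within the window.
Step 2: the earliest permitted date is 38 days after 29 May 1999 (when the default notice is delivered), i.e. 6 July 1999; done 15 July 1999, after the minimum wait.
Step 3: 79 days after 15 July 1999 (when the itemised statement is provided) is 2 October 1999; completed 12 August 1999, before the deadline.
Step 4: 24 days after 12 August 1999 (when the final cure demand is issued) is 5 September 1999; 13 August 1999 is within that limit.
Step 5: 145 days after 17 April 1999 (when the breach is discovered) is 9 September 1999; 7 September 1999 is within that limit.
Step 6: the window is 15–41 days after 11 October 1999 (end of the 34-day objection period, which began when the dispute is referred to mediation on 7 September 1999), so 26 October 1999 through 21 November 1999; done 27 October 1999, which is between those dates.
Step 7: the earliest permitted date is 22 days after 4 November 1999 (end of the 8-day objection period, which began when the mediation statement is delivered on 27 October 1999), i.e. 26 November 1999; done 30 November 1999 — permitted.

None — every step was satisfied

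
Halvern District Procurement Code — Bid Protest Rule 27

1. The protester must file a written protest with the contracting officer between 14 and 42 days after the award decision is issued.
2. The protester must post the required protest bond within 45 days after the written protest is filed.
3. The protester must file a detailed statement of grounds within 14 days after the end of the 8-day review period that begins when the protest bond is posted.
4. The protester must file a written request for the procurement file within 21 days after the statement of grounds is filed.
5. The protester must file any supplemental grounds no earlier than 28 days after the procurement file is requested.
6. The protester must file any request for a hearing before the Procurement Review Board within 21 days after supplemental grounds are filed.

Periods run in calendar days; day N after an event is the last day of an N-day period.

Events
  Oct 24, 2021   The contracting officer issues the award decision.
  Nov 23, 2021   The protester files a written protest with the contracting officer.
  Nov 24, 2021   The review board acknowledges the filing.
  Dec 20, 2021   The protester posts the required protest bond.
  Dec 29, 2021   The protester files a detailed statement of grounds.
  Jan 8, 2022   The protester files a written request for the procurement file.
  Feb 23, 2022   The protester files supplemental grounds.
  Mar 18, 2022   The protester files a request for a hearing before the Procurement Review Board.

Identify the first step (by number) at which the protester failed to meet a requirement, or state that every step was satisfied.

Step 6

Step 1 — 14 and 42 days from Oct 24, 2021 (when the award decision is issued) are Nov 7, 2021 and Dec 5, 2021 respectively; Nov 23, 2021 falls inside that range.
Step 2 — counting 45 days from Nov 23, 2021 (when the written protest is filed) gives a deadline of Jan 7, 2022; Dec 20, 2021 is within that limit.
Step 3 — counting 14 days from Dec 28, 2021 (end of the 8-day review period, which began when the protest bond is posted on Dec 20, 2021) gives a deadline of Jan 11, 2022; done Dec 29, 2021 — timely.
Step 4 — counting 21 days from Dec 29, 2021 (when the statement of grounds is filed) gives a deadline of Jan 19, 2022; Jan 8, 2022 is within that limit.
Step 5 — must wait 28 days from Jan 8, 2022 (when the procurement file is requested), so not before Feb 5, 2022; Feb 23, 2022 is on or after that date.
Step 6 — counting 21 days from Feb 23, 2022 (when supplemental grounds are filed) gives a deadline of Mar 16, 2022; not done until Mar 18, 2022, 2 days after the deadline.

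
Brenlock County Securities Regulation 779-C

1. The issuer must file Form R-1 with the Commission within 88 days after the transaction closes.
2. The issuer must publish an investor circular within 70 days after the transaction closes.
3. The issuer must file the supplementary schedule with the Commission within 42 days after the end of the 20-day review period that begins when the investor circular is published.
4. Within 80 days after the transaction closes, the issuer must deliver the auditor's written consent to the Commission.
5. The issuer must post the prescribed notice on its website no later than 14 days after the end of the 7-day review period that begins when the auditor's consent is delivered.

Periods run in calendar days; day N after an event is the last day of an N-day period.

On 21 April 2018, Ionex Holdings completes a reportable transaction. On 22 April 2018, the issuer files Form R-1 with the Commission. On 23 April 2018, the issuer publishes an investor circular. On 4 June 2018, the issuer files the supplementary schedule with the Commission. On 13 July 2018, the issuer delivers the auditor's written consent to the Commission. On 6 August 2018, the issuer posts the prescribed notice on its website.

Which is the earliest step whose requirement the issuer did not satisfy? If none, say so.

(1) due by 21 April 2018 + 88 days = 18 July 2018; 22 April 2018 is within that limit.
(2) due by 21 April 2018 + 70 days = 30 June 2018; done 23 April 2018 — timely.
(3) due by 13 May 2018 + 42 days = 24 June 2018; completed 4 June 2018, before the deadline.
(4) due by 21 April 2018 + 80 days = 10 July 2018; not done until 13 July 2018, 3 days after the deadline.
Later steps need not be reached.

Step 4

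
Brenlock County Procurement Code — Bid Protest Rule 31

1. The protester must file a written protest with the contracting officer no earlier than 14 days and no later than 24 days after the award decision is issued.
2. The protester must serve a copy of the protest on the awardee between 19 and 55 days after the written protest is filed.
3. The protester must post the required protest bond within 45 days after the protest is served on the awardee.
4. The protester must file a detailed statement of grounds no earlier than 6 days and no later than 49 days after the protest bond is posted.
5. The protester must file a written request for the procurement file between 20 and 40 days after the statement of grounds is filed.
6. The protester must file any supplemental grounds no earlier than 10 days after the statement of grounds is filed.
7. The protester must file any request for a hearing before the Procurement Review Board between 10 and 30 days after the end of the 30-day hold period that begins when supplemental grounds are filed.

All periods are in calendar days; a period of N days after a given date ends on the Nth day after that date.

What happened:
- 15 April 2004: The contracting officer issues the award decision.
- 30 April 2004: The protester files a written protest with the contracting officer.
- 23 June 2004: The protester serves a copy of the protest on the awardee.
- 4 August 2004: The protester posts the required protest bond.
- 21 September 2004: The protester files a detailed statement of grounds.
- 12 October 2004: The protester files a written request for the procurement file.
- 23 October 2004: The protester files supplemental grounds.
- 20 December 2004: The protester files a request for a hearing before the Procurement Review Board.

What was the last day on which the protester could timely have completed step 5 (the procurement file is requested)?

31 October 2004

Step 5 runs from 21 September 2004, when the statement of grounds is filed. The window is 20–40 days after 21 September 2004; it closes on 31 October 2004.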